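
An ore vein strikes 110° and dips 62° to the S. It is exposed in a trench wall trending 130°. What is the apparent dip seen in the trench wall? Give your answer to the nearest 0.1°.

Angle between strike (110°) and section (130°): β = 20°.
tan α = tan 62° × sin 20° = 1.8807 × 0.3420 = 0.6432
apparent dip = arctan 0.6432 = 32.75°

32.8°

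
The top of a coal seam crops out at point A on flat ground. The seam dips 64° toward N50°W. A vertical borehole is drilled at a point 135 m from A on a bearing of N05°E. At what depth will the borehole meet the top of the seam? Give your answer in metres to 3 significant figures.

The hole lies 55° from the dip direction, so the down-dip offset is 135 × cos 55° = 77.43 m.
Depth = down-dip offset × tan(dip) = 77.43 × tan 64° = 77.43 × 2.0503
Depth = 158.76 m

159 m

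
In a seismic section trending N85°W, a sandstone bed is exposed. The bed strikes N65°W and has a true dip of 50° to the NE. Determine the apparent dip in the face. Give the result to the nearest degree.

22°

The strike is N65°W and the section trends N85°W; the acute angle between them is β = 20°.
tan(apparent dip) = tan 50° · sin 20° = 0.4076
apparent dip = arctan 0.4076 = 22.18°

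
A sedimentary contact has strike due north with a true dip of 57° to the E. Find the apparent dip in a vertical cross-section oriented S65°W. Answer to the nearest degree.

54°

The section lies 65° from the strike.
tan α = tan 57° × sin 65° = 1.5399 × 0.9063 = 1.3956
apparent dip = arctan 1.3956 = 54.38°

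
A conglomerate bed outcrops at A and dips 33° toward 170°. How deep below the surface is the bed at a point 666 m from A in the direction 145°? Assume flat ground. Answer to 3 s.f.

392 m

The hole lies 25° from the dip direction, so the down-dip offset is 666 × cos 25° = 603.60 m.
Depth = down-dip offset × tan(dip) = 603.60 × tan 33° = 603.60 × 0.6494
Depth = 391.98 m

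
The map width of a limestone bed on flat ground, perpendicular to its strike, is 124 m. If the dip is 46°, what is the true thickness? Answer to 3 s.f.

89.2 m

True thickness t = w · sin(dip) = 124 × sin 46°
t = 124 × 0.7193 = 89.198 m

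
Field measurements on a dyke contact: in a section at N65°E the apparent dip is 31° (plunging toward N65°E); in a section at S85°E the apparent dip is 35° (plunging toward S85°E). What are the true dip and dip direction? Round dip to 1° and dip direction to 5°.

The two traces are lines in the plane: v₁ = (sin 65°·cos 31°, cos 65°·cos 31°, −sin 31°), v₂ = (sin 95°·cos 35°, cos 95°·cos 35°, −sin 35°).
Cross product v₁ × v₂ gives the pole to the plane: n ∝ (0.245, -0.025, 0.351).
Dip δ = arctan(|n_h|/n_z) = arctan(0.246/0.351) = 35.0°.
Dip direction = atan2(0.245, -0.025) = 96° (azimuth of n's horizontal projection).

true dip 35°, dip direction 095°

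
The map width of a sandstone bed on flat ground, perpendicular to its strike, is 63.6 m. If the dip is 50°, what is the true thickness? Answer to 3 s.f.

True thickness t = w · sin(dip) = 63.6 × sin 50°
t = 63.6 × 0.7660 = 48.720 m

48.7 m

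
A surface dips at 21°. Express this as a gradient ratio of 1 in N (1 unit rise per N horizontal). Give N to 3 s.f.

1 in 2.61

1 : N means tan θ = 1/N, so N = 1/tan 21° = 1/0.3839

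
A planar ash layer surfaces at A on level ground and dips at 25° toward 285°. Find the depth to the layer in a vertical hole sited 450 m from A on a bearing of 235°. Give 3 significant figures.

The hole lies 50° from the dip direction, so the down-dip offset is 450 × cos 50° = 289.25 m.
Depth = down-dip offset × tan(dip) = 289.25 × tan 25° = 289.25 × 0.4663
Depth = 134.88 m

135 m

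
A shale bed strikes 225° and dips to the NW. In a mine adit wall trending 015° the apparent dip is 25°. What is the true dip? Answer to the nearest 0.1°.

43.0°

β = acute angle between strike 225° and section 015° = 30°.
tan δ = tan α / sin β = tan 25° / sin 30° = 0.4663 / 0.5000 = 0.9326
true dip = arctan 0.9326 = 43.00°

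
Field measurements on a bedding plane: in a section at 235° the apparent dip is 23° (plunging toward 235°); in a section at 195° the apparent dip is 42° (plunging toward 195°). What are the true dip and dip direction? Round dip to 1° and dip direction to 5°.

Represent each trace as a vector plunging at its apparent dip toward its trend (east-north-up frame): v₁ = (-0.754, -0.528, -0.391), v₂ = (-0.192, -0.718, -0.669).
The plane normal is n = v₁ × v₂ ∝ (0.073, -0.429, 0.440).
tan δ = √(n_x²+n_y²)/n_z = 0.436/0.440, so δ = 44.7°.
Dip direction = atan2(0.073, -0.429) = 170° (azimuth of n's horizontal projection).

true dip 45°, dip direction 170°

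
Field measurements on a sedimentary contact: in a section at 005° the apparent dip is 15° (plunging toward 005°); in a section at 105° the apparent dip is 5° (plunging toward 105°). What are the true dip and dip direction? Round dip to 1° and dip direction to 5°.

true dip 17°, dip direction 030°

Each apparent-dip line lies in the plane. As unit vectors (x east, y north, z up), v₁ plunges 15°→005° and v₂ plunges 5°→105°.
Cross product v₁ × v₂ gives the pole to the plane: n ∝ (0.151, 0.242, 0.948).
True dip = arccos(n_z / |n|) = arccos(0.9577) = 16.7°.
Dip direction = azimuth of (n_x, n_y) = atan2(0.151, 0.242) = 32°.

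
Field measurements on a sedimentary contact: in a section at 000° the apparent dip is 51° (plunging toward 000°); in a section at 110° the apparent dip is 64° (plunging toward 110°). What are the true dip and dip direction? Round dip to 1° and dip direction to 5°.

true dip 71°, dip direction 065°

The two traces are lines in the plane: v₁ = (sin 0°·cos 51°, cos 0°·cos 51°, −sin 51°), v₂ = (sin 110°·cos 64°, cos 110°·cos 64°, −sin 64°).
The plane normal is n = v₁ × v₂ ∝ (0.682, 0.320, 0.259).
tan δ = √(n_x²+n_y²)/n_z = 0.754/0.259, so δ = 71.0°.
Dip direction = azimuth of (n_x, n_y) = atan2(0.682, 0.320) = 65°.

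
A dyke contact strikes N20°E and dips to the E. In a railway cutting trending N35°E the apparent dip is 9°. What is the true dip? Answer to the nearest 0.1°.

31.5°

The section is 15° from the strike.
tan δ = tan α / sin β = tan 9° / sin 15° = 0.1584 / 0.2588 = 0.6120
true dip = arctan 0.6120 = 31.46°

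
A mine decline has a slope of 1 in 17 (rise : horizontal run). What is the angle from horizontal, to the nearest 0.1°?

3.4°

tan θ = 1/17 = 0.0588
θ = arctan(0.0588) = 3.37°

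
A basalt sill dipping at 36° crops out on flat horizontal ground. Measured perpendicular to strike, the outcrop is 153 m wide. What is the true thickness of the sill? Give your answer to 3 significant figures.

89.9 m

True thickness t = w · sin(dip) = 153 × sin 36°
t = 153 × 0.5878 = 89.931 m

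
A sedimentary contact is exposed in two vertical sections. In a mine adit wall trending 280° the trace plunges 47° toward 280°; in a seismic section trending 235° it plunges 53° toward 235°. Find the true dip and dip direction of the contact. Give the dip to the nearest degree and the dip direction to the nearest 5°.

true dip 53°, dip direction 245°

Represent each trace as a vector plunging at its apparent dip toward its trend (east-north-up frame): v₁ = (-0.672, 0.118, -0.731), v₂ = (-0.493, -0.345, -0.799).
Cross product v₁ × v₂ gives the pole to the plane: n ∝ (-0.347, -0.176, 0.290).
tan δ = √(n_x²+n_y²)/n_z = 0.389/0.290, so δ = 53.3°.
Dip direction = atan2(-0.347, -0.176) = 243° (azimuth of n's horizontal projection).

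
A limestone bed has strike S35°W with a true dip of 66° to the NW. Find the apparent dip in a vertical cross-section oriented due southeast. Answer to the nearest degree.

The section lies 80° from the strike.
tan(apparent dip) = tan 66° · sin 80° = 2.2119
α = arctan(2.2119) = 65.67°

66°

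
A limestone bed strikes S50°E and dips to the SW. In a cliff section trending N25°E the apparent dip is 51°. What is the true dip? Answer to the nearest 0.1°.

52.0°

The section is 75° from the strike.
tan δ = tan α / sin β = tan 51° / sin 75° = 1.2349 / 0.9659 = 1.2785
δ = arctan(1.2785) = 51.97°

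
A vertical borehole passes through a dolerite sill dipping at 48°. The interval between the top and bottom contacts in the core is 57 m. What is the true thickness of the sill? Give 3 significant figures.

38.1 m

True thickness t = h · cos(dip) = 57 × cos 48°
t = 57 × 0.6691 = 38.140 m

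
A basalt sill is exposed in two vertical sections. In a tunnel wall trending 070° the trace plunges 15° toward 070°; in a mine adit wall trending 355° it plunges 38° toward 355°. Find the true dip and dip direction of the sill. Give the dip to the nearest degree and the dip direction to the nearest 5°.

Each apparent-dip line lies in the plane. As unit vectors (x east, y north, z up), v₁ plunges 15°→070° and v₂ plunges 38°→355°.
Cross product v₁ × v₂ gives the pole to the plane: n ∝ (-0.000, 0.577, 0.735).
True dip = arccos(n_z / |n|) = arccos(0.7869) = 38.1°.
Dip direction = azimuth of (n_x, n_y) = atan2(-0.000, 0.577) = 360°.

true dip 38°, dip direction 000°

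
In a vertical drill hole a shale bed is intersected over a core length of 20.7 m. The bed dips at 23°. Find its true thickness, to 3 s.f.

True thickness t = h · cos(dip) = 20.7 × cos 23°
t = 20.7 × 0.9205 = 19.054 m

19.1 m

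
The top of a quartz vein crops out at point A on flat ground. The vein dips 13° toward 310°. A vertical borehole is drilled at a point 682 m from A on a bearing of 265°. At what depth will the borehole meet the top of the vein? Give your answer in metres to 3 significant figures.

111 m

The hole lies 45° from the dip direction, so the down-dip offset is 682 × cos 45° = 482.25 m.
Depth = down-dip offset × tan(dip) = 482.25 × tan 13° = 482.25 × 0.2309
Depth = 111.34 m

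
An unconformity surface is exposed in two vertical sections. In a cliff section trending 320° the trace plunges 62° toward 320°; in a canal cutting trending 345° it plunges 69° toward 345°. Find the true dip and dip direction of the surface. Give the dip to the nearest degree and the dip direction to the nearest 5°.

Each apparent-dip line lies in the plane. As unit vectors (x east, y north, z up), v₁ plunges 62°→320° and v₂ plunges 69°→345°.
The plane normal is n = v₁ × v₂ ∝ (0.030, 0.200, 0.071).
True dip = arccos(n_z / |n|) = arccos(0.3319) = 70.6°.
Dip direction = azimuth of (n_x, n_y) = atan2(0.030, 0.200) = 9°.

true dip 71°, dip direction 010°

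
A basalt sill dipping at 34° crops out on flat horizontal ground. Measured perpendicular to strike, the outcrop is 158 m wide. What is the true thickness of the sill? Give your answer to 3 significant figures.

True thickness t = w · sin(dip) = 158 × sin 34°
t = 158 × 0.5592 = 88.352 m

88.4 m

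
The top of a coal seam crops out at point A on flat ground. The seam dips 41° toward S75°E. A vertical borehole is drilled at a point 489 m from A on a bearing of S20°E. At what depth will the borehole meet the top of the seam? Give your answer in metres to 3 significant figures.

244 m

The hole lies 55° from the dip direction, so the down-dip offset is 489 × cos 55° = 280.48 m.
Depth = down-dip offset × tan(dip) = 280.48 × tan 41° = 280.48 × 0.8693
Depth = 243.82 m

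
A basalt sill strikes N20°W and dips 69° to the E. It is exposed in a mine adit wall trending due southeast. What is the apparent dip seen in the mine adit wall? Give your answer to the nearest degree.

48°

Angle between strike (N20°W) and section (due southeast): β = 25°.
tan(apparent dip) = tan 69° · sin 25° = 1.1010
apparent dip = arctan 1.1010 = 47.75°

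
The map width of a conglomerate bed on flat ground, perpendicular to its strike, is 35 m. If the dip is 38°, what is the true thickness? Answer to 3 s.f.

True thickness t = w · sin(dip) = 35 × sin 38°
t = 35 × 0.6157 = 21.548 m

21.5 m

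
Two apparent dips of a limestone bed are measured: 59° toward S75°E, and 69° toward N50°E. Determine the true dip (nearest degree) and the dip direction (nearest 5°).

The two traces are lines in the plane: v₁ = (sin 105°·cos 59°, cos 105°·cos 59°, −sin 59°), v₂ = (sin 50°·cos 69°, cos 50°·cos 69°, −sin 69°).
The plane normal is n = v₁ × v₂ ∝ (0.322, 0.229, 0.151).
True dip = arccos(n_z / |n|) = arccos(0.3574) = 69.1°.
Dip direction = azimuth of (n_x, n_y) = atan2(0.322, 0.229) = 55°.

true dip 69°, dip direction 055°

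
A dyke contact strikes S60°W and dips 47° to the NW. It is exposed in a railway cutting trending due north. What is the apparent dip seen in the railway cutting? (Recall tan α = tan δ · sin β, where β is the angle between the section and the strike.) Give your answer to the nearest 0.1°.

The section lies 60° from the strike.
tan α = tan 47° × sin 60° = 1.0724 × 0.8660 = 0.9287
apparent dip = arctan 0.9287 = 42.88°

42.9°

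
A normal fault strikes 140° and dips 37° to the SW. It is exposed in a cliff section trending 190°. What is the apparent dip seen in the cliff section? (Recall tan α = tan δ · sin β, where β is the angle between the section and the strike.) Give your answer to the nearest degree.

The strike is 140° and the section trends 190°; the acute angle between them is β = 50°.
tan α = tan 37° × sin 50° = 0.7536 × 0.7660 = 0.5773
apparent dip = arctan 0.5773 = 30.00°

30°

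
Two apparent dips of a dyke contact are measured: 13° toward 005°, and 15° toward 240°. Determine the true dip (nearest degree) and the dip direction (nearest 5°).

true dip 28°, dip direction 300°

The two traces are lines in the plane: v₁ = (sin 5°·cos 13°, cos 5°·cos 13°, −sin 13°), v₂ = (sin 240°·cos 15°, cos 240°·cos 15°, −sin 15°).
n = v₁ × v₂ = (-0.360, 0.210, 0.771) (taken with n_z > 0).
True dip = arccos(n_z / |n|) = arccos(0.8797) = 28.4°.
The horizontal component of n points toward azimuth atan2(n_x, n_y) = 300°, the dip direction.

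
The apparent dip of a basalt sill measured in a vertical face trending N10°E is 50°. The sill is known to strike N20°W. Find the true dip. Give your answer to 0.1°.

The section is 30° from the strike.
tan(true dip) = tan 50° / sin 30° = 2.3835
δ = arctan(2.3835) = 67.24°

67.2°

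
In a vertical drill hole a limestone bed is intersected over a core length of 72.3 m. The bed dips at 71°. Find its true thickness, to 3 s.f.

True thickness t = h · cos(dip) = 72.3 × cos 71°
t = 72.3 × 0.3256 = 23.539 m

23.5 m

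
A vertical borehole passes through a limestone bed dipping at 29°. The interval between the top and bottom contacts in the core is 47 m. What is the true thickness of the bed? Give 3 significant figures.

True thickness t = h · cos(dip) = 47 × cos 29°
t = 47 × 0.8746 = 41.107 m

41.1 m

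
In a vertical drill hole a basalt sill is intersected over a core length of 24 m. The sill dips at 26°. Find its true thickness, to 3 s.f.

True thickness t = h · cos(dip) = 24 × cos 26°
t = 24 × 0.8988 = 21.571 m

21.6 m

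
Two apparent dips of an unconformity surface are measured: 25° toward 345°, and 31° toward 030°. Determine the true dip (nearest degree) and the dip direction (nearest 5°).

Represent each trace as a vector plunging at its apparent dip toward its trend (east-north-up frame): v₁ = (-0.235, 0.875, -0.423), v₂ = (0.429, 0.742, -0.515).
n = v₁ × v₂ = (0.137, 0.302, 0.549) (taken with n_z > 0).
Dip δ = arctan(|n_h|/n_z) = arctan(0.332/0.549) = 31.1°.
Dip direction = atan2(0.137, 0.302) = 24° (azimuth of n's horizontal projection).

true dip 31°, dip direction 025°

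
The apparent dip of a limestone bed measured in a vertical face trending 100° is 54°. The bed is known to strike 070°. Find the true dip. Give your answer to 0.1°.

β = acute angle between strike 070° and section 100° = 30°.
tan(true dip) = tan 54° / sin 30° = 2.7528
δ = arctan(2.7528) = 70.04°

70.0°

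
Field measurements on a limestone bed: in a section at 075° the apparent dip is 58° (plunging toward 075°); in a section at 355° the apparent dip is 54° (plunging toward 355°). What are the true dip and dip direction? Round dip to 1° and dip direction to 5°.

Represent each trace as a vector plunging at its apparent dip toward its trend (east-north-up frame): v₁ = (0.512, 0.137, -0.848), v₂ = (-0.051, 0.586, -0.809).
Cross product v₁ × v₂ gives the pole to the plane: n ∝ (0.386, 0.458, 0.307).
tan δ = √(n_x²+n_y²)/n_z = 0.598/0.307, so δ = 62.9°.
The horizontal component of n points toward azimuth atan2(n_x, n_y) = 40°, the dip direction.

true dip 63°, dip direction 040°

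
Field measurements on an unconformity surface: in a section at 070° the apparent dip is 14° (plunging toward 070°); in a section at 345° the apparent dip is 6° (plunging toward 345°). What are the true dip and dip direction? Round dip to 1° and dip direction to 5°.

true dip 15°, dip direction 050°

Represent each trace as a vector plunging at its apparent dip toward its trend (east-north-up frame): v₁ = (0.912, 0.332, -0.242), v₂ = (-0.257, 0.961, -0.105).
The plane normal is n = v₁ × v₂ ∝ (0.198, 0.158, 0.961).
True dip = arccos(n_z / |n|) = arccos(0.9671) = 14.7°.
Dip direction = atan2(0.198, 0.158) = 51° (azimuth of n's horizontal projection).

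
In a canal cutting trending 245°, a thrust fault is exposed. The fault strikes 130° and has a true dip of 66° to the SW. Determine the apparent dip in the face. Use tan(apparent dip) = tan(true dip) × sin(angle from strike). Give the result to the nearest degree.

The section lies 65° from the strike.
tan α = tan 66° × sin 65° = 2.2460 × 0.9063 = 2.0356
α = arctan(2.0356) = 63.84°

64°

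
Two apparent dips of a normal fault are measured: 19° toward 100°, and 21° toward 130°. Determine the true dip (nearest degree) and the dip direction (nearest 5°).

Represent each trace as a vector plunging at its apparent dip toward its trend (east-north-up frame): v₁ = (0.931, -0.164, -0.326), v₂ = (0.715, -0.600, -0.358).
n = v₁ × v₂ = (0.137, -0.101, 0.441) (taken with n_z > 0).
True dip = arccos(n_z / |n|) = arccos(0.9334) = 21.0°.
Dip direction = azimuth of (n_x, n_y) = atan2(0.137, -0.101) = 126°.

true dip 21°, dip direction 125°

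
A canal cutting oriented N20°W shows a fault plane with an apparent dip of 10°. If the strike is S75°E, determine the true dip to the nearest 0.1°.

β = acute angle between strike S75°E and section N20°W = 55°.
tan δ = tan α / sin β = tan 10° / sin 55° = 0.1763 / 0.8192 = 0.2153
true dip = arctan 0.2153 = 12.15°

12.1°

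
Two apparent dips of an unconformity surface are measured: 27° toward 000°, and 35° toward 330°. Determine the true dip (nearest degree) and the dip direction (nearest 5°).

Represent each trace as a vector plunging at its apparent dip toward its trend (east-north-up frame): v₁ = (0.000, 0.891, -0.454), v₂ = (-0.410, 0.709, -0.574).
The plane normal is n = v₁ × v₂ ∝ (-0.189, 0.186, 0.365).
Dip δ = arctan(|n_h|/n_z) = arctan(0.265/0.365) = 36.0°.
Dip direction = azimuth of (n_x, n_y) = atan2(-0.189, 0.186) = 315°.

true dip 36°, dip direction 315°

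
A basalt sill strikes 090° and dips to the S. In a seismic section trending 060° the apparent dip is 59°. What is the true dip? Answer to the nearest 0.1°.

73.3°

β = acute angle between strike 090° and section 060° = 30°.
tan(true dip) = tan 59° / sin 30° = 3.3286
true dip = arctan 3.3286 = 73.28°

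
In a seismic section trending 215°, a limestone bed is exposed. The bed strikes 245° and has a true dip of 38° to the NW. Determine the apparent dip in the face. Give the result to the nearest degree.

The section lies 30° from the strike.
tan α = tan 38° × sin 30° = 0.7813 × 0.5000 = 0.3906
α = arctan(0.3906) = 21.34°

21°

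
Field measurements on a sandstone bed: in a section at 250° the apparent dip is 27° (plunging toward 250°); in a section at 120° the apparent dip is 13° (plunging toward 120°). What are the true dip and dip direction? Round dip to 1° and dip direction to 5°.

Each apparent-dip line lies in the plane. As unit vectors (x east, y north, z up), v₁ plunges 27°→250° and v₂ plunges 13°→120°.
Cross product v₁ × v₂ gives the pole to the plane: n ∝ (-0.153, -0.571, 0.665).
tan δ = √(n_x²+n_y²)/n_z = 0.591/0.665, so δ = 41.6°.
Dip direction = atan2(-0.153, -0.571) = 195° (azimuth of n's horizontal projection).

true dip 42°, dip direction 195°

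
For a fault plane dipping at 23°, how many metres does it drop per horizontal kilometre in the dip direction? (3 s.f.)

424 m

drop per km = 1000 × tan 23° = 1000 × 0.4245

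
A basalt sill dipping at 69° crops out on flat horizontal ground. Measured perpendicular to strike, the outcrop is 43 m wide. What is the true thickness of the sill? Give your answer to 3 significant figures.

40.1 m

True thickness t = w · sin(dip) = 43 × sin 69°
t = 43 × 0.9336 = 40.144 m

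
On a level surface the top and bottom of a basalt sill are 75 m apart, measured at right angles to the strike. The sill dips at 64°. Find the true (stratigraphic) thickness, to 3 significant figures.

True thickness t = w · sin(dip) = 75 × sin 64°
t = 75 × 0.8988 = 67.410 m

67.4 m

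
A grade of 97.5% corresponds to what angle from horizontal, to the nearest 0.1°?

tan θ = 97.5/100 = 0.9750
θ = arctan(0.9750) = 44.27°

44.3°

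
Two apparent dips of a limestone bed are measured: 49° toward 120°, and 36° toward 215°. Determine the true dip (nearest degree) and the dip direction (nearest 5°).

true dip 55°, dip direction 155°

The two traces are lines in the plane: v₁ = (sin 120°·cos 49°, cos 120°·cos 49°, −sin 49°), v₂ = (sin 215°·cos 36°, cos 215°·cos 36°, −sin 36°).
n = v₁ × v₂ = (0.307, -0.684, 0.529) (taken with n_z > 0).
Dip δ = arctan(|n_h|/n_z) = arctan(0.750/0.529) = 54.8°.
Dip direction = atan2(0.307, -0.684) = 156° (azimuth of n's horizontal projection).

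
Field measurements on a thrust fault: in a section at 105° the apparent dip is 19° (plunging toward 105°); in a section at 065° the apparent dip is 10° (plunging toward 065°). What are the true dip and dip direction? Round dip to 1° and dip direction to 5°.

Each apparent-dip line lies in the plane. As unit vectors (x east, y north, z up), v₁ plunges 19°→105° and v₂ plunges 10°→065°.
Cross product v₁ × v₂ gives the pole to the plane: n ∝ (0.178, -0.132, 0.599).
tan δ = √(n_x²+n_y²)/n_z = 0.222/0.599, so δ = 20.3°.
Dip direction = azimuth of (n_x, n_y) = atan2(0.178, -0.132) = 127°.

true dip 20°, dip direction 125°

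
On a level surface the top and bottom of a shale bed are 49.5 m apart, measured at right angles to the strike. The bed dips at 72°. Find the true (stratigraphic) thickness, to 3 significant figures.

True thickness t = w · sin(dip) = 49.5 × sin 72°
t = 49.5 × 0.9511 = 47.077 m

47.1 m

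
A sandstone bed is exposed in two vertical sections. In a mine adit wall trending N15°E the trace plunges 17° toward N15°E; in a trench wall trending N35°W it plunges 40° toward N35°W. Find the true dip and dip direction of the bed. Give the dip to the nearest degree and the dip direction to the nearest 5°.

Represent each trace as a vector plunging at its apparent dip toward its trend (east-north-up frame): v₁ = (0.248, 0.924, -0.292), v₂ = (-0.439, 0.628, -0.643).
n = v₁ × v₂ = (-0.410, 0.288, 0.561) (taken with n_z > 0).
True dip = arccos(n_z / |n|) = arccos(0.7460) = 41.8°.
The horizontal component of n points toward azimuth atan2(n_x, n_y) = 305°, the dip direction.

true dip 42°, dip direction 305°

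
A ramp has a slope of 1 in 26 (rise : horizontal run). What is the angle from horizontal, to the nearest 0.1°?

2.2°

tan θ = 1/26 = 0.0385
θ = arctan(0.0385) = 2.20°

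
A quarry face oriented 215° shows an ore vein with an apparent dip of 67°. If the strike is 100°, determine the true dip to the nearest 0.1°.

69.0°

β = acute angle between strike 100° and section 215° = 65°.
tan δ = tan α / sin β = tan 67° / sin 65° = 2.3559 / 0.9063 = 2.5994
true dip = arctan 2.5994 = 68.96°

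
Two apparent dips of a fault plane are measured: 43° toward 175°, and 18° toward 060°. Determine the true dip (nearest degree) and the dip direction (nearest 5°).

Represent each trace as a vector plunging at its apparent dip toward its trend (east-north-up frame): v₁ = (0.064, -0.729, -0.682), v₂ = (0.824, 0.476, -0.309).
n = v₁ × v₂ = (0.549, -0.542, 0.630) (taken with n_z > 0).
Dip δ = arctan(|n_h|/n_z) = arctan(0.772/0.630) = 50.8°.
Dip direction = azimuth of (n_x, n_y) = atan2(0.549, -0.542) = 135°.

true dip 51°, dip direction 135°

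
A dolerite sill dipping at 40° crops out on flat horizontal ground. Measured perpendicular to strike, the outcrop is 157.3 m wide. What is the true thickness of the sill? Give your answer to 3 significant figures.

True thickness t = w · sin(dip) = 157.3 × sin 40°
t = 157.3 × 0.6428 = 101.110 m

101 m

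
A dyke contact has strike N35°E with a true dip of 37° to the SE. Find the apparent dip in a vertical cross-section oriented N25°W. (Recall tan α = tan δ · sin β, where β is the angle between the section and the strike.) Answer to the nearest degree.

The section lies 60° from the strike.
tan α = tan 37° × sin 60° = 0.7536 × 0.8660 = 0.6526
α = arctan(0.6526) = 33.13°

33°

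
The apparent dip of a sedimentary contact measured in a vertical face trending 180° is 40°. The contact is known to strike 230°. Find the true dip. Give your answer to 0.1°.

β = acute angle between strike 230° and section 180° = 50°.
tan δ = tan α / sin β = tan 40° / sin 50° = 0.8391 / 0.7660 = 1.0954
true dip = arctan 1.0954 = 47.61°

47.6°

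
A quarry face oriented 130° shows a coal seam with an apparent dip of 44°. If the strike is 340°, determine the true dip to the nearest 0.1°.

The section is 30° from the strike.
tan δ = tan α / sin β = tan 44° / sin 30° = 0.9657 / 0.5000 = 1.9314
δ = arctan(1.9314) = 62.63°

62.6°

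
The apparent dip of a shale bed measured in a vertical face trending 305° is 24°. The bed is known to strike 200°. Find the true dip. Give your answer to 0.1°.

The section is 75° from the strike.
tan δ = tan α / sin β = tan 24° / sin 75° = 0.4452 / 0.9659 = 0.4609
δ = arctan(0.4609) = 24.75°

24.7°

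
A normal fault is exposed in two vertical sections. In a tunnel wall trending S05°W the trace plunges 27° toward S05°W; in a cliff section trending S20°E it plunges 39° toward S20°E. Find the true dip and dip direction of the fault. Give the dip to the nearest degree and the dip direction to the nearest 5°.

true dip 44°, dip direction 125°

Represent each trace as a vector plunging at its apparent dip toward its trend (east-north-up frame): v₁ = (-0.078, -0.888, -0.454), v₂ = (0.266, -0.730, -0.629).
n = v₁ × v₂ = (0.227, -0.170, 0.293) (taken with n_z > 0).
Dip δ = arctan(|n_h|/n_z) = arctan(0.283/0.293) = 44.1°.
The horizontal component of n points toward azimuth atan2(n_x, n_y) = 127°, the dip direction.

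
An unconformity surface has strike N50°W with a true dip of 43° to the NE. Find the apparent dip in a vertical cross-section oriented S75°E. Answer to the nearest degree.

The section lies 25° from the strike.
tan α = tan 43° × sin 25° = 0.9325 × 0.4226 = 0.3941
apparent dip = arctan 0.3941 = 21.51°

22°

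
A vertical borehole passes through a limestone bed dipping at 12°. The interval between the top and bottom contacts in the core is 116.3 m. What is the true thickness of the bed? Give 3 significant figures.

114 m

True thickness t = h · cos(dip) = 116.3 × cos 12°
t = 116.3 × 0.9781 = 113.759 m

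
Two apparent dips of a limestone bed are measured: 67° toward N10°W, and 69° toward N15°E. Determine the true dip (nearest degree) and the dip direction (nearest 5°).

true dip 69°, dip direction 015°

The two traces are lines in the plane: v₁ = (sin 350°·cos 67°, cos 350°·cos 67°, −sin 67°), v₂ = (sin 15°·cos 69°, cos 15°·cos 69°, −sin 69°).
n = v₁ × v₂ = (0.041, 0.149, 0.059) (taken with n_z > 0).
True dip = arccos(n_z / |n|) = arccos(0.3584) = 69.0°.
Dip direction = azimuth of (n_x, n_y) = atan2(0.041, 0.149) = 15°.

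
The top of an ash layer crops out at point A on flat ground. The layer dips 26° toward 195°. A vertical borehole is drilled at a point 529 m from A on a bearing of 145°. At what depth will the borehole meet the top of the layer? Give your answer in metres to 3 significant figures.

166 m

The hole lies 50° from the dip direction, so the down-dip offset is 529 × cos 50° = 340.03 m.
Depth = down-dip offset × tan(dip) = 340.03 × tan 26° = 340.03 × 0.4877
Depth = 165.85 m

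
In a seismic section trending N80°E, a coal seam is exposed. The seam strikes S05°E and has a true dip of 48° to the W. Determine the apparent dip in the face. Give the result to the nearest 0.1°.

47.9°

The section lies 85° from the strike.
tan α = tan 48° × sin 85° = 1.1106 × 0.9962 = 1.1064
apparent dip = arctan 1.1064 = 47.89°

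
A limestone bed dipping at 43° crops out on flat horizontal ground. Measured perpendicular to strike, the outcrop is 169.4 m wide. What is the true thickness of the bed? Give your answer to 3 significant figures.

True thickness t = w · sin(dip) = 169.4 × sin 43°
t = 169.4 × 0.6820 = 115.531 m

116 m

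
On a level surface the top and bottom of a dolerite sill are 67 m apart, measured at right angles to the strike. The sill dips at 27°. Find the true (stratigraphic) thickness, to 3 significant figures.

30.4 m

True thickness t = w · sin(dip) = 67 × sin 27°
t = 67 × 0.4540 = 30.417 m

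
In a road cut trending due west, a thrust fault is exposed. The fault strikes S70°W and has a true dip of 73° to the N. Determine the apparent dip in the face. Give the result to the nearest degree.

48°

The section lies 20° from the strike.
tan(apparent dip) = tan 73° · sin 20° = 1.1187
apparent dip = arctan 1.1187 = 48.21°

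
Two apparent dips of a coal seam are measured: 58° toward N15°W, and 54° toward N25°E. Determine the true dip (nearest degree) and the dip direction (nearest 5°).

true dip 58°, dip direction 355°

Each apparent-dip line lies in the plane. As unit vectors (x east, y north, z up), v₁ plunges 58°→N15°W and v₂ plunges 54°→N25°E.
Cross product v₁ × v₂ gives the pole to the plane: n ∝ (-0.038, 0.322, 0.200).
True dip = arccos(n_z / |n|) = arccos(0.5259) = 58.3°.
Dip direction = azimuth of (n_x, n_y) = atan2(-0.038, 0.322) = 353°.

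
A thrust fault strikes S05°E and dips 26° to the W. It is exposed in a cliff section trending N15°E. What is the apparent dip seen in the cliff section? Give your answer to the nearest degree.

9°

The strike is S05°E and the section trends N15°E; the acute angle between them is β = 20°.
tan(apparent dip) = tan 26° · sin 20° = 0.1668
α = arctan(0.1668) = 9.47°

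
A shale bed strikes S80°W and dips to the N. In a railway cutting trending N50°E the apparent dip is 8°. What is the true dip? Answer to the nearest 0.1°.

The section is 30° from the strike.
tan(true dip) = tan 8° / sin 30° = 0.2811
δ = arctan(0.2811) = 15.70°

15.7°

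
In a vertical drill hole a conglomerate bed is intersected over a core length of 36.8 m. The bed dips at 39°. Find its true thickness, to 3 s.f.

True thickness t = h · cos(dip) = 36.8 × cos 39°
t = 36.8 × 0.7771 = 28.599 m

28.6 m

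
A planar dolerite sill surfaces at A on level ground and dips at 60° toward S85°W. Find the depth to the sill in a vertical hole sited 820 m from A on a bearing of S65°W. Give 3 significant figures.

1330 m

The hole lies 20° from the dip direction, so the down-dip offset is 820 × cos 20° = 770.55 m.
Depth = down-dip offset × tan(dip) = 770.55 × tan 60° = 770.55 × 1.7321
Depth = 1334.63 m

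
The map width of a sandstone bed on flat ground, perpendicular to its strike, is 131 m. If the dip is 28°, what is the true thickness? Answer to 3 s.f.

True thickness t = w · sin(dip) = 131 × sin 28°
t = 131 × 0.4695 = 61.501 m

61.5 m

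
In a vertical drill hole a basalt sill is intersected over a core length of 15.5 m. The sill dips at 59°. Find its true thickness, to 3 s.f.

True thickness t = h · cos(dip) = 15.5 × cos 59°
t = 15.5 × 0.5150 = 7.983 m

7.98 m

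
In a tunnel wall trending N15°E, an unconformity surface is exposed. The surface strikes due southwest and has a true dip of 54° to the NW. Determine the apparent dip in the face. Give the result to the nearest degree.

The section lies 30° from the strike.
tan(apparent dip) = tan 54° · sin 30° = 0.6882
α = arctan(0.6882) = 34.54°

35°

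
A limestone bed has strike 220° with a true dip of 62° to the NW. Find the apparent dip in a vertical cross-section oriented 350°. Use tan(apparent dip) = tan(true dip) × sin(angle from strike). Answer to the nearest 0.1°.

55.2°

The strike is 220° and the section trends 350°; the acute angle between them is β = 50°.
tan(apparent dip) = tan 62° · sin 50° = 1.4407
apparent dip = arctan 1.4407 = 55.24°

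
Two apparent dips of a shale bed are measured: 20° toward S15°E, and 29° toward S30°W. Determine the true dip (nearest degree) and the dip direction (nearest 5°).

Each apparent-dip line lies in the plane. As unit vectors (x east, y north, z up), v₁ plunges 20°→S15°E and v₂ plunges 29°→S30°W.
Cross product v₁ × v₂ gives the pole to the plane: n ∝ (-0.181, -0.267, 0.581).
tan δ = √(n_x²+n_y²)/n_z = 0.323/0.581, so δ = 29.1°.
The horizontal component of n points toward azimuth atan2(n_x, n_y) = 214°, the dip direction.

true dip 29°, dip direction 215°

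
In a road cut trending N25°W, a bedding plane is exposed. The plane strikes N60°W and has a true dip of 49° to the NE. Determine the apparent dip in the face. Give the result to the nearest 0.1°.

Angle between strike (N60°W) and section (N25°W): β = 35°.
tan α = tan 49° × sin 35° = 1.1504 × 0.5736 = 0.6598
apparent dip = arctan 0.6598 = 33.42°

33.4°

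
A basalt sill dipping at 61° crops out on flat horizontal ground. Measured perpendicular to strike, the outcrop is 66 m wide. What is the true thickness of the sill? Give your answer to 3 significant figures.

True thickness t = w · sin(dip) = 66 × sin 61°
t = 66 × 0.8746 = 57.725 m

57.7 m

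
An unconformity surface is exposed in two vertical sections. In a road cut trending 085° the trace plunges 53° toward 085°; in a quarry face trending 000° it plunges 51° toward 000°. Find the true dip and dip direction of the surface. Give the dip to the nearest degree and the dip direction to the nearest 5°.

Each apparent-dip line lies in the plane. As unit vectors (x east, y north, z up), v₁ plunges 53°→085° and v₂ plunges 51°→000°.
n = v₁ × v₂ = (0.462, 0.466, 0.377) (taken with n_z > 0).
Dip δ = arctan(|n_h|/n_z) = arctan(0.656/0.377) = 60.1°.
Dip direction = azimuth of (n_x, n_y) = atan2(0.462, 0.466) = 45°.

true dip 60°, dip direction 045°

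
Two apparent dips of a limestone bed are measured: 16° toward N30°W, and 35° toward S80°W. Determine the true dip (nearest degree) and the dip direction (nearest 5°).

true dip 35°, dip direction 265°

The two traces are lines in the plane: v₁ = (sin 330°·cos 16°, cos 330°·cos 16°, −sin 16°), v₂ = (sin 260°·cos 35°, cos 260°·cos 35°, −sin 35°).
Cross product v₁ × v₂ gives the pole to the plane: n ∝ (-0.517, -0.053, 0.740).
True dip = arccos(n_z / |n|) = arccos(0.8185) = 35.1°.
The horizontal component of n points toward azimuth atan2(n_x, n_y) = 264°, the dip direction.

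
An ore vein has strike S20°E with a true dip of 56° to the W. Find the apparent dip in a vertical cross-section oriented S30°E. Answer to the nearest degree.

The strike is S20°E and the section trends S30°E; the acute angle between them is β = 10°.
tan α = tan 56° × sin 10° = 1.4826 × 0.1736 = 0.2574
α = arctan(0.2574) = 14.44°

14°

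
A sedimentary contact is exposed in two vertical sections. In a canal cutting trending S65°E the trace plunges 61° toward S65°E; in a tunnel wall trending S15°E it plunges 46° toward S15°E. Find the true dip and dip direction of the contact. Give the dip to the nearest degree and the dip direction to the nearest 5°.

The two traces are lines in the plane: v₁ = (sin 115°·cos 61°, cos 115°·cos 61°, −sin 61°), v₂ = (sin 165°·cos 46°, cos 165°·cos 46°, −sin 46°).
n = v₁ × v₂ = (0.439, -0.159, 0.258) (taken with n_z > 0).
tan δ = √(n_x²+n_y²)/n_z = 0.467/0.258, so δ = 61.1°.
Dip direction = azimuth of (n_x, n_y) = atan2(0.439, -0.159) = 110°.

true dip 61°, dip direction 110°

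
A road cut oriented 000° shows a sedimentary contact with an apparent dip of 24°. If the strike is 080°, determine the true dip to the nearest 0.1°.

β = acute angle between strike 080° and section 000° = 80°.
tan δ = tan α / sin β = tan 24° / sin 80° = 0.4452 / 0.9848 = 0.4521
true dip = arctan 0.4521 = 24.33°

24.3°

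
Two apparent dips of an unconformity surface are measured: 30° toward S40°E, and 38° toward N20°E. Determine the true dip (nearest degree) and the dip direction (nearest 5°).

true dip 54°, dip direction 075°

The two traces are lines in the plane: v₁ = (sin 140°·cos 30°, cos 140°·cos 30°, −sin 30°), v₂ = (sin 20°·cos 38°, cos 20°·cos 38°, −sin 38°).
The plane normal is n = v₁ × v₂ ∝ (0.779, 0.208, 0.591).
True dip = arccos(n_z / |n|) = arccos(0.5913) = 53.7°.
Dip direction = atan2(0.779, 0.208) = 75° (azimuth of n's horizontal projection).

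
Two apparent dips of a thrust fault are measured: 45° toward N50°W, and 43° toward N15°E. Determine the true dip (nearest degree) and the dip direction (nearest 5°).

Each apparent-dip line lies in the plane. As unit vectors (x east, y north, z up), v₁ plunges 45°→N50°W and v₂ plunges 43°→N15°E.
Cross product v₁ × v₂ gives the pole to the plane: n ∝ (-0.190, 0.503, 0.469).
Dip δ = arctan(|n_h|/n_z) = arctan(0.538/0.469) = 48.9°.
Dip direction = azimuth of (n_x, n_y) = atan2(-0.190, 0.503) = 339°.

true dip 49°, dip direction 340°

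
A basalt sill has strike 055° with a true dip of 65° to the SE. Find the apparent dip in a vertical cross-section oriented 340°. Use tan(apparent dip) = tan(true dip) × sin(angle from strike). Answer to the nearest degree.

The section lies 75° from the strike.
tan α = tan 65° × sin 75° = 2.1445 × 0.9659 = 2.0714
α = arctan(2.0714) = 64.23°

64°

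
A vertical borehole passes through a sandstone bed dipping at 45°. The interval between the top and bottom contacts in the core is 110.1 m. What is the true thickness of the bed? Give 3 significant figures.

77.9 m

True thickness t = h · cos(dip) = 110.1 × cos 45°
t = 110.1 × 0.7071 = 77.852 m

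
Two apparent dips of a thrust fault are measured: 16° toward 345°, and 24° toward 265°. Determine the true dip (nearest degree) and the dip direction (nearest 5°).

The two traces are lines in the plane: v₁ = (sin 345°·cos 16°, cos 345°·cos 16°, −sin 16°), v₂ = (sin 265°·cos 24°, cos 265°·cos 24°, −sin 24°).
The plane normal is n = v₁ × v₂ ∝ (-0.400, 0.150, 0.865).
True dip = arccos(n_z / |n|) = arccos(0.8968) = 26.3°.
Dip direction = atan2(-0.400, 0.150) = 291° (azimuth of n's horizontal projection).

true dip 26°, dip direction 290°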